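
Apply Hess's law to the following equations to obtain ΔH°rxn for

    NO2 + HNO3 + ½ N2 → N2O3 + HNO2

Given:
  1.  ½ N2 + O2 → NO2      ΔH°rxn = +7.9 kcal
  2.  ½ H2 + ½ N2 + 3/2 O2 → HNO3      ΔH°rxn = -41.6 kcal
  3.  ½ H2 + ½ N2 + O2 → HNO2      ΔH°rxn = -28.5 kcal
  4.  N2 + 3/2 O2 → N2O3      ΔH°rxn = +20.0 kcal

eq. 1 reversed (NO2 must end up as a reactant): -7.9 kcal
eq. 2 reversed (reverse to put HNO3 on the reactant side): +41.6 kcal
eq. 3 as written (HNO2 already on the product side): -28.5 kcal
eq. 4 as written (N2O3 already on the product side): +20.0 kcal
Summing the manipulated equations, ΔH°rxn = (-1)·(+7.9) + (-1)·(-41.6) + (1)·(-28.5) + (1)·(+20.0) = 25.2 kcal

ΔH°rxn = 25.2 kcal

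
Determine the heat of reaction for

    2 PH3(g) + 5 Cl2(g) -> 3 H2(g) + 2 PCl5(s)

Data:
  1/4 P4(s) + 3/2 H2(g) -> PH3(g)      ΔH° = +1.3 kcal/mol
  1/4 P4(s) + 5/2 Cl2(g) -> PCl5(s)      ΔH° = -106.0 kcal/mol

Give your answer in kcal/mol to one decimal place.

equation 1 reversed and × 2 (reverse to put PH3(g) on the reactant side; ×2 to match 2 PH3(g) in the target): (-2)·(+1.3) = -2.6 kcal/mol
equation 2 × 2 (×2 to match 2 PCl5(s) in the target): (2)·(-106.0) = -212.0 kcal/mol
Since enthalpy is a state function, ΔH° = (-2)·(+1.3) + (2)·(-106.0) = -214.6 kcal/mol

ΔH° = -214.6 kcal/mol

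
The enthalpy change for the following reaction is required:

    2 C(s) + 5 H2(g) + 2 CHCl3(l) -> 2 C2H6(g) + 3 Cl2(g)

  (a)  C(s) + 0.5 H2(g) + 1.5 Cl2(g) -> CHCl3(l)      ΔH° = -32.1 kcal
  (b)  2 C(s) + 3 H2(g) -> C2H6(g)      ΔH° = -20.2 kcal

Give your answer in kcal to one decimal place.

(a) reversed and × 2: (-2)·(-32.1) = +64.2 kcal
(b) × 2: (2)·(-20.2) = -40.4 kcal
ΔH° = (+64.2) + (-40.4) = 23.8 kcal

ΔH° = 23.8 kcal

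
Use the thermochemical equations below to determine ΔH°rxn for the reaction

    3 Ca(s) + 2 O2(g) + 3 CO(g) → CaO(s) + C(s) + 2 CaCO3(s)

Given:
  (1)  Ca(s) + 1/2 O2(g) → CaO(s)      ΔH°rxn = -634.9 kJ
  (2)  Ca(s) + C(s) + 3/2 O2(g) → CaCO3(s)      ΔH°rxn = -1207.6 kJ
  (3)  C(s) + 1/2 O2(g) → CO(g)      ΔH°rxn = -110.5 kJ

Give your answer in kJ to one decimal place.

ΔH°rxn = -2718.6 kJ

(1) as written: -634.9 kJ
(2) × 2: (2)·(-1207.6) = -2415.2 kJ
(3) reversed and × 3: (-3)·(-110.5) = +331.5 kJ
Combining the equations, ΔH°rxn = (-634.9) + (-2415.2) + (+331.5) = -2718.6 kJ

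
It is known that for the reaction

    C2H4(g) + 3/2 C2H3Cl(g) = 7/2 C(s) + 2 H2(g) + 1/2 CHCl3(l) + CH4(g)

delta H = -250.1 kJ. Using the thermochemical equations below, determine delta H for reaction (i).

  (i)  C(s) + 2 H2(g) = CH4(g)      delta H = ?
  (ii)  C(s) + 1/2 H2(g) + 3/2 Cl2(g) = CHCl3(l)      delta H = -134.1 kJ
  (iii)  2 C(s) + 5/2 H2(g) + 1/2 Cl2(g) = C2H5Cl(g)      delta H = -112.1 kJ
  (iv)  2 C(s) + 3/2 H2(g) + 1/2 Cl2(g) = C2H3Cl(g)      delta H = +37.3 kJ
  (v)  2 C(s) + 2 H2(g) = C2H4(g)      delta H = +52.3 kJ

(i) as written (CH4(g) already on the product side): contributes x
(ii) × 1/2 (×1/2 to match 1/2 CHCl3(l) in the target): (1/2)·(-134.1) = -67.05 kJ
(iii): not needed (C2H5Cl(g) appears nowhere else).
(iv) reversed and × 3/2 (C2H3Cl(g) must end up as a reactant; ×3/2 to match 3/2 C2H3Cl(g) in the target): (-3/2)·(+37.3) = -55.95 kJ
(v) reversed (C2H4(g) must end up as a reactant): -52.3 kJ
-250.1 = (-67.05) + (-55.95) + (-52.3) + x
x = (-250.1 − (-175.3)) / (1) = -74.8 kJ

delta H = -74.8 kJ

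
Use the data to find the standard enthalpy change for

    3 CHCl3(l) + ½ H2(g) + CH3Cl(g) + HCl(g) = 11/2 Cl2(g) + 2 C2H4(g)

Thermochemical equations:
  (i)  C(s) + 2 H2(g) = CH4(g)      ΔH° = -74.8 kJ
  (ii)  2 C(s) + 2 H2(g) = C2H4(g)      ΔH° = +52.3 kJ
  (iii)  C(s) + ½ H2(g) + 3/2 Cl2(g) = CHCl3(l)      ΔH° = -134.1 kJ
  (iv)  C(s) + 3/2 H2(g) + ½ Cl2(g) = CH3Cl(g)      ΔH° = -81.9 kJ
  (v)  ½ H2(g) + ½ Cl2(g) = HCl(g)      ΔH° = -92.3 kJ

(i): not needed.
(ii) × 2: (2)·(+52.3) = +104.6 kJ
(iii) reversed and × 3: (-3)·(-134.1) = +402.3 kJ
(iv) reversed: +81.9 kJ
(v) reversed: +92.3 kJ
By Hess's law, ΔH° = (2)·(+52.3) + (-3)·(-134.1) + (-1)·(-81.9) + (-1)·(-92.3) = 681.1 kJ

ΔH° = 681.1 kJ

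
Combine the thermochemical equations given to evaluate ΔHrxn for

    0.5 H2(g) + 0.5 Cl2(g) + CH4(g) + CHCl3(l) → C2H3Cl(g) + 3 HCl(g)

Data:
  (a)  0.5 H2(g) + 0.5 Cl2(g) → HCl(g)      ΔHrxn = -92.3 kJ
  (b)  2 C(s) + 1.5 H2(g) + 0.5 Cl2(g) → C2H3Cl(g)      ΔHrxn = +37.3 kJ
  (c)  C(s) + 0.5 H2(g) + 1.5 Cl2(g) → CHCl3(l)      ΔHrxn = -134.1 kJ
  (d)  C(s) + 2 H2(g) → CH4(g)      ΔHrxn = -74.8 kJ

ΔHrxn = -30.7 kJ

(a) × 3 (×3 to match 3 HCl(g) in the target): (3)·(-92.3) = -276.9 kJ
(b) as written (C2H3Cl(g) already on the product side): +37.3 kJ
(c) reversed (CHCl3(l) must end up as a reactant): +134.1 kJ
(d) reversed (reverse to put CH4(g) on the reactant side): +74.8 kJ
By Hess's law, ΔHrxn = (-276.9) + (+37.3) + (+134.1) + (+74.8) = -30.7 kJ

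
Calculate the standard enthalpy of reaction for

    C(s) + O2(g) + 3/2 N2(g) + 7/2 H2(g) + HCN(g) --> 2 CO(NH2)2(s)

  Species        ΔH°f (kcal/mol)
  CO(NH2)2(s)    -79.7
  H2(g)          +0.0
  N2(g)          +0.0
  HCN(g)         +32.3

ΔH_rxn = -191.7 kcal/mol

Products: 2·(-79.7) = -159.4
Reactants: 1·(+0.0) + 1·(+0.0) + 3/2·(+0.0) + 7/2·(+0.0) + 1·(+32.3) = +32.3
ΔH_rxn = (-159.4) − (+32.3) = -191.7 kcal/mol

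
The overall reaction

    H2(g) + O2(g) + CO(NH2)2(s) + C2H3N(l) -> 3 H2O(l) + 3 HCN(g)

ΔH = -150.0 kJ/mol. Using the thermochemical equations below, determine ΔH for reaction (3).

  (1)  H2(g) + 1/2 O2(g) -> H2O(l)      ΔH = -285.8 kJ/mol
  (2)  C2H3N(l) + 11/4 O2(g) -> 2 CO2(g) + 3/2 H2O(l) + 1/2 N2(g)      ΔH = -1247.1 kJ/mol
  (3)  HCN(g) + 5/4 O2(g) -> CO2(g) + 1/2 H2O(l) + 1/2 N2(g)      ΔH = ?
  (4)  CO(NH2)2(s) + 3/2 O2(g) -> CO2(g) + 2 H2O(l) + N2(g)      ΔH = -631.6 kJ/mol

ΔH = -671.5 kJ/mol

(1) as written (H2(g) already on the reactant side): -285.8 kJ/mol
(2) as written (C2H3N(l) already on the reactant side): -1247.1 kJ/mol
(3) reversed and × 3 (HCN(g) must end up as a product; ×3 to match 3 HCN(g) in the target): contributes −3·x
(4) as written (CO(NH2)2(s) already on the reactant side): -631.6 kJ/mol
-150.0 = (-285.8) + (-1247.1) + (-631.6) − 3·x
x = (-150.0 − (-2164.5)) / (-3) = -671.5 kJ/mol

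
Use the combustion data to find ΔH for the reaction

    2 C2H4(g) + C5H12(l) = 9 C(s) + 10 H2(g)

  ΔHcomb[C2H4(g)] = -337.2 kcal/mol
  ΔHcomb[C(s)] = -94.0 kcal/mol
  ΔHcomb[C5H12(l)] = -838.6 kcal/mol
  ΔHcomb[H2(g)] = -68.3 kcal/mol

Using ΔH = Σ nΔHc°(reactants) − Σ nΔHc°(products):
= [2·(-337.2) + 1·(-838.6)] − [9·(-94.0) + 10·(-68.3)]
= 16.0 kcal/mol

ΔH = 16.0 kcal/mol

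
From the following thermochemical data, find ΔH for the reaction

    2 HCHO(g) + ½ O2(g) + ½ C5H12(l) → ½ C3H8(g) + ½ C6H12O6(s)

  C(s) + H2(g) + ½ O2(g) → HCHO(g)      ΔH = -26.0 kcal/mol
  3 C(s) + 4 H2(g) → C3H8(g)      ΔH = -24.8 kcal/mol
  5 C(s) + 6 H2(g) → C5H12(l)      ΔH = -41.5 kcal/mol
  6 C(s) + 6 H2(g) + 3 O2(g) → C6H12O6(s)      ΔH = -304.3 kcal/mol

equation 1 reversed and × 2 (reverse to put HCHO(g) on the reactant side; scale by 2 for the 2 HCHO(g)): (-2)·(-26.0) = +52.0 kcal/mol
equation 2 × 1/2 (scale by 1/2 for the 1/2 C3H8(g)): (1/2)·(-24.8) = -12.4 kcal/mol
equation 3 reversed and × 1/2 (C5H12(l) must end up as a reactant; scale by 1/2 for the 1/2 C5H12(l)): (-1/2)·(-41.5) = +20.75 kcal/mol
equation 4 × 1/2 (scale by 1/2 for the 1/2 C6H12O6(s)): (1/2)·(-304.3) = -152.15 kcal/mol
ΔH = (-2)·(-26.0) + (1/2)·(-24.8) + (-1/2)·(-41.5) + (1/2)·(-304.3) = -91.8 kcal/mol

ΔH = -91.8 kcal/mol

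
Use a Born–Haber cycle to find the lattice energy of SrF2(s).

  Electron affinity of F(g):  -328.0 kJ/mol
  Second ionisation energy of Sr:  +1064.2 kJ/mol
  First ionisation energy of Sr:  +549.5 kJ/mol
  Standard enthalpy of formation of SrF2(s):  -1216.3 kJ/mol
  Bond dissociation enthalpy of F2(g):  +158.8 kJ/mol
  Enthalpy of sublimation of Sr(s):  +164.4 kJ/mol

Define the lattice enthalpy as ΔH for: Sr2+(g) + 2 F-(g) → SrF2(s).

U = -2497.2 kJ/mol

ΔHf° = 1·ΔHsub + 1·(ΣIE) + 1·D(F2) + 2·EA + U
-1216.3 = 1·(+164.4) + 1·(+1613.7) + 1·(+158.8) + 2·(-328.0) + U
U = -1216.3 − (+1280.9) = -2497.2 kJ/mol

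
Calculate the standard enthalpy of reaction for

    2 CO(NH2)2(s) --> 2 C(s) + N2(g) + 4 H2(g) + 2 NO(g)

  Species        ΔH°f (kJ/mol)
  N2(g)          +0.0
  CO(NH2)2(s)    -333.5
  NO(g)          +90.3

ΔH_rxn = 847.6 kJ/mol

Products: 2·(+0.0) + 1·(+0.0) + 4·(+0.0) + 2·(+90.3) = +180.6
Reactants: 2·(-333.5) = -667.0
ΔH_rxn = (+180.6) − (-667.0) = 847.6 kJ/mol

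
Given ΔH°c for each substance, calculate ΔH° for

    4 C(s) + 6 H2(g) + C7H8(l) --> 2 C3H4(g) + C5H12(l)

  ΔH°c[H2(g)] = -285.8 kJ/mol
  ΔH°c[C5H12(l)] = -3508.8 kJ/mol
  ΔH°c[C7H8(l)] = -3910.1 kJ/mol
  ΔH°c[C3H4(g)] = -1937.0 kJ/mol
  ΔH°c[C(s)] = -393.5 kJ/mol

Using ΔH = Σ nΔHc°(reactants) − Σ nΔHc°(products):
= [4·(-393.5) + 6·(-285.8) + 1·(-3910.1)] − [2·(-1937.0) + 1·(-3508.8)]
= 183.9 kJ/mol

ΔH° = 183.9 kJ/mol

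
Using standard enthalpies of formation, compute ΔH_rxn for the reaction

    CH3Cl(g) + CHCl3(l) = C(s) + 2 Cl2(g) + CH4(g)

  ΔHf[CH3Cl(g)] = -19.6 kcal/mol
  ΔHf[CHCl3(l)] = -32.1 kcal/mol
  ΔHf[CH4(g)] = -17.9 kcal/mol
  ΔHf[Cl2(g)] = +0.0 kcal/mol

ΔH_rxn = 33.8 kcal/mol

Products: 1·(+0.0) + 2·(+0.0) + 1·(-17.9) = -17.9
Reactants: 1·(-19.6) + 1·(-32.1) = -51.7
ΔH_rxn = (-17.9) − (-51.7) = 33.8 kcal/mol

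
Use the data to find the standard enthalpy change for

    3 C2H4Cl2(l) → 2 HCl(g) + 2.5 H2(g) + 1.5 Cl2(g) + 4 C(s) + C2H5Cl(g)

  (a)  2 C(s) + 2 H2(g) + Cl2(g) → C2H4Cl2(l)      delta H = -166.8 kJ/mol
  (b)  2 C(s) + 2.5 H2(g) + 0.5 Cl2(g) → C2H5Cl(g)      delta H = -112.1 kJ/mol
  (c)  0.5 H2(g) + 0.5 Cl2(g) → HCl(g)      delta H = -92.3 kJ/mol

delta H = 203.7 kJ/mol

(a) reversed and × 3: (-3)·(-166.8) = +500.4 kJ/mol
(b) as written: -112.1 kJ/mol
(c) × 2: (2)·(-92.3) = -184.6 kJ/mol
Since enthalpy is a state function, delta H = (+500.4) + (-112.1) + (-184.6) = 203.7 kJ/mol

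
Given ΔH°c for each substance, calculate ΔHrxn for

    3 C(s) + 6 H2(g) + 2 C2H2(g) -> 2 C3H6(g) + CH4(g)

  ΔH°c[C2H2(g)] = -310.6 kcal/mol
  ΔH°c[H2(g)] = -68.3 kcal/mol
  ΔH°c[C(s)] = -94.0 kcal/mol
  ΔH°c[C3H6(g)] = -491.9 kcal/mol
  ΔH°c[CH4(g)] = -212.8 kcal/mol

With combustion enthalpies, reactants minus products:
= [3·(-94.0) + 6·(-68.3) + 2·(-310.6)] − [2·(-491.9) + 1·(-212.8)]
= -116.4 kcal/mol

ΔHrxn = -116.4 kcal/mol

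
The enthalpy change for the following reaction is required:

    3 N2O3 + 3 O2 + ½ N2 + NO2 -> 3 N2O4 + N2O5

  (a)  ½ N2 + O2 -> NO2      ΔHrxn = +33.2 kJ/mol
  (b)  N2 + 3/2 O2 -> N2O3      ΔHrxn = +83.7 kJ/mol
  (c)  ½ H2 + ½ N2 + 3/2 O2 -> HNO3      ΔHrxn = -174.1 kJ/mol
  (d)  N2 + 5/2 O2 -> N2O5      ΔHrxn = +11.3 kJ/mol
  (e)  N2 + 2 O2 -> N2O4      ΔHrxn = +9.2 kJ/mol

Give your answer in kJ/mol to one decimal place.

(a) reversed: -33.2 kJ/mol
(b) reversed and × 3: (-3)·(+83.7) = -251.1 kJ/mol
(c): not needed.
(d) as written: +11.3 kJ/mol
(e) × 3: (3)·(+9.2) = +27.6 kJ/mol
Summing the manipulated equations, ΔHrxn = (-33.2) + (-251.1) + (+11.3) + (+27.6) = -245.4 kJ/mol

ΔHrxn = -245.4 kJ/mol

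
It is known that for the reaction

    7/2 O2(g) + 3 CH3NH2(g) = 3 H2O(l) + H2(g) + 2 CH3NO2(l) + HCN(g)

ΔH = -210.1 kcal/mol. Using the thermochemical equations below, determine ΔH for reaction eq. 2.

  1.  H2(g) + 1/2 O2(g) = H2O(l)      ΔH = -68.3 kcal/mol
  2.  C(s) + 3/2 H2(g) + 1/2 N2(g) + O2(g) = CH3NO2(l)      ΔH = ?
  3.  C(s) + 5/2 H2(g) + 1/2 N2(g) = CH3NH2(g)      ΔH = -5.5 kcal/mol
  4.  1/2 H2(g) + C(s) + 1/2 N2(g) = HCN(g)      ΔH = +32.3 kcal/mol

ΔH = -27.0 kcal/mol

eq. 1 × 3: (3)·(-68.3) = -204.9 kcal/mol
eq. 2 × 2: contributes 2·x
eq. 3 reversed and × 3: (-3)·(-5.5) = +16.5 kcal/mol
eq. 4 as written: +32.3 kcal/mol
-210.1 = (-204.9) + (+16.5) + (+32.3) + 2·x
x = (-210.1 − (-156.1)) / (2) = -27.0 kcal/mol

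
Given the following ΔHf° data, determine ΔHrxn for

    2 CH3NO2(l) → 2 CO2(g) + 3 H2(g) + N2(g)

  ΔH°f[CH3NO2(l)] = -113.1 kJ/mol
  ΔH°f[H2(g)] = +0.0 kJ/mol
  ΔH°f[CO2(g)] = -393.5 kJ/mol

ΔH°rxn = Σ nΔHf°(products) − Σ nΔHf°(reactants).
Products: 2·(-393.5) + 3·(+0.0) + 1·(+0.0) = -787.0
Reactants: 2·(-113.1) = -226.2
ΔHrxn = (-787.0) − (-226.2) = -560.8 kJ/mol

ΔHrxn = -560.8 kJ/mol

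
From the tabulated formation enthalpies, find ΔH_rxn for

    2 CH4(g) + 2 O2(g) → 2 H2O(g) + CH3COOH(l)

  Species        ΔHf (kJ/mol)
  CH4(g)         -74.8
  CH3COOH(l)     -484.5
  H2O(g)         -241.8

ΔH°rxn = Σ nΔHf°(products) − Σ nΔHf°(reactants).
Products: 2·(-241.8) + 1·(-484.5) = -968.1
Reactants: 2·(-74.8) + 2·(+0.0) = -149.6
ΔH_rxn = (-968.1) − (-149.6) = -818.5 kJ/mol

ΔH_rxn = -818.5 kJ/mol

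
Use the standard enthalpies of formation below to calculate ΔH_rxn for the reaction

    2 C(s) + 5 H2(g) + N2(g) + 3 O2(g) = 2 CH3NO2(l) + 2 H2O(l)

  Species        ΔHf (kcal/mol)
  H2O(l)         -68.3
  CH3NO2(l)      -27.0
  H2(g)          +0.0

Products: 2·(-27.0) + 2·(-68.3) = -190.6
Reactants: 2·(+0.0) + 5·(+0.0) + 1·(+0.0) + 3·(+0.0) = +0.0
ΔH_rxn = (-190.6) − (+0.0) = -190.6 kcal/mol

ΔH_rxn = -190.6 kcal/mol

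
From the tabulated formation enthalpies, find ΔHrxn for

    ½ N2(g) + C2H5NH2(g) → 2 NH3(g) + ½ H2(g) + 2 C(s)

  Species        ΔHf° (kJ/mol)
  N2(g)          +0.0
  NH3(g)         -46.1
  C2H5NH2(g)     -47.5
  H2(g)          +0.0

ΔHrxn = -44.7 kJ/mol

Products: 2·(-46.1) + 1/2·(+0.0) + 2·(+0.0) = -92.2
Reactants: 1/2·(+0.0) + 1·(-47.5) = -47.5
ΔHrxn = (-92.2) − (-47.5) = -44.7 kJ/mol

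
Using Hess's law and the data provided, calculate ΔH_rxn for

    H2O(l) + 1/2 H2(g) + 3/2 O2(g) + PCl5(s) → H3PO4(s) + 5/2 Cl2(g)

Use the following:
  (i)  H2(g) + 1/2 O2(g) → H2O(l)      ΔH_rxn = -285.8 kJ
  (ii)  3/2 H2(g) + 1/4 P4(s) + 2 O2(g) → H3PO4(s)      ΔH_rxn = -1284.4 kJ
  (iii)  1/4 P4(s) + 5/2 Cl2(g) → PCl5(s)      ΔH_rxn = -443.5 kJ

(i) reversed: +285.8 kJ
(ii) as written: -1284.4 kJ
(iii) reversed: +443.5 kJ
By Hess's law, ΔH_rxn = (-1)·(-285.8) + (1)·(-1284.4) + (-1)·(-443.5) = -555.1 kJ

ΔH_rxn = -555.1 kJ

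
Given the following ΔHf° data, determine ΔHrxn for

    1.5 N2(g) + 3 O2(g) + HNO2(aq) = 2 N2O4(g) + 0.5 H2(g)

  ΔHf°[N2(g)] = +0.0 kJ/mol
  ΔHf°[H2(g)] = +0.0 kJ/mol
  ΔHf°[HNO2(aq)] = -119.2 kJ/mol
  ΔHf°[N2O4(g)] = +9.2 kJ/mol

ΔHrxn = 137.6 kJ/mol

ΔH°rxn = Σ nΔHf°(products) − Σ nΔHf°(reactants).
Products: 2·(+9.2) + 1/2·(+0.0) = +18.4
Reactants: 3/2·(+0.0) + 3·(+0.0) + 1·(-119.2) = -119.2
ΔHrxn = (+18.4) − (-119.2) = 137.6 kJ/mol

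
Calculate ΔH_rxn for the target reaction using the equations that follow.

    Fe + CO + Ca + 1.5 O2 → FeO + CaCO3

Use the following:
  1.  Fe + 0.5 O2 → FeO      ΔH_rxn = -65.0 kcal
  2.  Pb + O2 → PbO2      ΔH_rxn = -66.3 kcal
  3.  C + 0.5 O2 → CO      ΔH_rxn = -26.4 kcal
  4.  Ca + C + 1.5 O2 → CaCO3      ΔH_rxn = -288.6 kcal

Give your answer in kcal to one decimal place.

eq. 1 as written (FeO already on the product side): -65.0 kcal
eq. 2: not needed (PbO2 appears nowhere else).
eq. 3 reversed (CO must end up as a reactant): +26.4 kcal
eq. 4 as written (CaCO3 already on the product side): -288.6 kcal
ΔH_rxn = (1)·(-65.0) + (-1)·(-26.4) + (1)·(-288.6) = -327.2 kcal

ΔH_rxn = -327.2 kcal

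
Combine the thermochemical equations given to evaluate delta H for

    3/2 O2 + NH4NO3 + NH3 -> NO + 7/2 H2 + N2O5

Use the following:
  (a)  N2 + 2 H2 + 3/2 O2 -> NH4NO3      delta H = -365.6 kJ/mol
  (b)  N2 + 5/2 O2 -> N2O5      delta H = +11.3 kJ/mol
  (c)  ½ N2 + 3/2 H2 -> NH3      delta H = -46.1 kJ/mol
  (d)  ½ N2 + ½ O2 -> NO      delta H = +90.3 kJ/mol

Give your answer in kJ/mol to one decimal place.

(a) reversed: +365.6 kJ/mol
(b) as written: +11.3 kJ/mol
(c) reversed: +46.1 kJ/mol
(d) as written: +90.3 kJ/mol
Since enthalpy is a state function, delta H = (-1)·(-365.6) + (1)·(+11.3) + (-1)·(-46.1) + (1)·(+90.3) = 513.3 kJ/mol

delta H = 513.3 kJ/mol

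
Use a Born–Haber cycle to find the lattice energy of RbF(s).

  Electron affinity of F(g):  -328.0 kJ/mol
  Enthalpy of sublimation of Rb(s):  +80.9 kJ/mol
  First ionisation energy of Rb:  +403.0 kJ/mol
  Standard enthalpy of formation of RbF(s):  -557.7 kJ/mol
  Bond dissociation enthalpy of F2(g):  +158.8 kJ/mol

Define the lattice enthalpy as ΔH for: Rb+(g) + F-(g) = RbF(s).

U = -793.0 kJ/mol

ΔHf° = 1·ΔHsub + 1·(ΣIE) + 1/2·D(F2) + 1·EA + U
-557.7 = 1·(+80.9) + 1·(+403.0) + 1/2·(+158.8) + 1·(-328.0) + U
U = -557.7 − (+235.3) = -793.0 kJ/mol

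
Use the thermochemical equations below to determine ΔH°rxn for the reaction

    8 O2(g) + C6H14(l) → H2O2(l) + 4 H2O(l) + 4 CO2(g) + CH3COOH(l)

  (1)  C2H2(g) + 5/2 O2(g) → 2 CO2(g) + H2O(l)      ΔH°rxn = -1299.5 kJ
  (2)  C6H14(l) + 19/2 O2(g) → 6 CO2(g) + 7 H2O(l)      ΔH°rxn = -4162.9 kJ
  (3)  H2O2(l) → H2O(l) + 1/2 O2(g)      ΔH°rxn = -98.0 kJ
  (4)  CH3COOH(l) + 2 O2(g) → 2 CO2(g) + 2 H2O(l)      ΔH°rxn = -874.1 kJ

ΔH°rxn = -3190.8 kJ

(1): not needed.
(2) as written: -4162.9 kJ
(3) reversed: +98.0 kJ
(4) reversed: +874.1 kJ
Combining the equations, ΔH°rxn = (1)·(-4162.9) + (-1)·(-98.0) + (-1)·(-874.1) = -3190.8 kJ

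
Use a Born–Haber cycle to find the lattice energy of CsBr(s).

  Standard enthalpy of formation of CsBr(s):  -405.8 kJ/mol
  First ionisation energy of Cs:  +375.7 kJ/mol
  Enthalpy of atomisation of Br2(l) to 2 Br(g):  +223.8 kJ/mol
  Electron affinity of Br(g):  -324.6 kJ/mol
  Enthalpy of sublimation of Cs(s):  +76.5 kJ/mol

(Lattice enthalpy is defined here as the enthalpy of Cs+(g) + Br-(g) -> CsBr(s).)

U = -645.3 kJ/mol

ΔHf° = 1·ΔHsub + 1·(ΣIE) + 1/2·D(Br2) + 1·EA + U
-405.8 = 1·(+76.5) + 1·(+375.7) + 1/2·(+223.8) + 1·(-324.6) + U
U = -405.8 − (+239.5) = -645.3 kJ/mol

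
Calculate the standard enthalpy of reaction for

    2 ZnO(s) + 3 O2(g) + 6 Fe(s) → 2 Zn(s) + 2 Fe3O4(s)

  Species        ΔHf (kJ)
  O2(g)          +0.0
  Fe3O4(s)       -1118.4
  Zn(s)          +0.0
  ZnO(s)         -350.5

ΔH°rxn = -1535.8 kJ

ΔH°rxn = Σ nΔHf°(products) − Σ nΔHf°(reactants).
Products: 2·(+0.0) + 2·(-1118.4) = -2236.8
Reactants: 2·(-350.5) + 3·(+0.0) + 6·(+0.0) = -701.0
ΔH°rxn = (-2236.8) − (-701.0) = -1535.8 kJ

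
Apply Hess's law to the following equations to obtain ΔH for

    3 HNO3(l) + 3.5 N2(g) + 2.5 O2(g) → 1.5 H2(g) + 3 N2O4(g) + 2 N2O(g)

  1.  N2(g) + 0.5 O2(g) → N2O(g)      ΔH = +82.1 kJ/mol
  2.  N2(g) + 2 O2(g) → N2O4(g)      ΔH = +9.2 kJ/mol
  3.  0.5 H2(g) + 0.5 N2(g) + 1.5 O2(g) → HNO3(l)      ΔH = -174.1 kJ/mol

ΔH = 714.1 kJ/mol

eq. 1 × 2 (×2 to match 2 N2O(g) in the target): (2)·(+82.1) = +164.2 kJ/mol
eq. 2 × 3 (scale by 3 for the 3 N2O4(g)): (3)·(+9.2) = +27.6 kJ/mol
eq. 3 reversed and × 3 (reverse to put HNO3(l) on the reactant side; scale by 3 for the 3 HNO3(l)): (-3)·(-174.1) = +522.3 kJ/mol
By Hess's law, ΔH = (+164.2) + (+27.6) + (+522.3) = 714.1 kJ/mol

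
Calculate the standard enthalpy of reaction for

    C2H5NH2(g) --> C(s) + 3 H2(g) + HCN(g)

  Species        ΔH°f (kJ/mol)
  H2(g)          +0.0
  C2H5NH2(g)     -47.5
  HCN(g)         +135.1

ΔHrxn = 182.6 kJ/mol

Products: 1·(+0.0) + 3·(+0.0) + 1·(+135.1) = +135.1
Reactants: 1·(-47.5) = -47.5
ΔHrxn = (+135.1) − (-47.5) = 182.6 kJ/mol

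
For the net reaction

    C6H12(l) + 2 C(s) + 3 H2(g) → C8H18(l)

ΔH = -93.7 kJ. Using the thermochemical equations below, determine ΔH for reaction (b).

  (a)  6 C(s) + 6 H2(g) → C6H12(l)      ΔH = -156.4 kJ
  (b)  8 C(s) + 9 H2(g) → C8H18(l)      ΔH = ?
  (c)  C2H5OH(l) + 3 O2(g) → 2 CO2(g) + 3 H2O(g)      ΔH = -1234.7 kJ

ΔH = -250.1 kJ

(a) reversed (reverse to put C6H12(l) on the reactant side): +156.4 kJ
(b) as written (C8H18(l) already on the product side): contributes x
(c): not needed (O2(g) appears nowhere else).
-93.7 = (+156.4) + x
x = (-93.7 − (+156.4)) / (1) = -250.1 kJ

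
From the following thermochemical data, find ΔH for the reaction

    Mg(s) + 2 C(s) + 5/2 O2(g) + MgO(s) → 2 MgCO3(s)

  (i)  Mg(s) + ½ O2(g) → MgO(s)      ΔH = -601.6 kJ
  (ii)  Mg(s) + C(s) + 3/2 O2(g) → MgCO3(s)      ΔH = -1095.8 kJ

(i) reversed: +601.6 kJ
(ii) × 2: (2)·(-1095.8) = -2191.6 kJ
ΔH = (-1)·(-601.6) + (2)·(-1095.8) = -1590.0 kJ

ΔH = -1590.0 kJ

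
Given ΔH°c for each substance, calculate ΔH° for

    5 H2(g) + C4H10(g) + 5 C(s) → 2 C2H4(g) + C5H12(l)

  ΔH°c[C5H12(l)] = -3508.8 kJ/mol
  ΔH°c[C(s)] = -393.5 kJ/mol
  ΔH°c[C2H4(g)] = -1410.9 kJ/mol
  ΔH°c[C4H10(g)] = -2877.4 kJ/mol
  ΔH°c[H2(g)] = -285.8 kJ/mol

ΔH° = 56.7 kJ/mol

With combustion enthalpies, reactants minus products:
= [5·(-285.8) + 1·(-2877.4) + 5·(-393.5)] − [2·(-1410.9) + 1·(-3508.8)]
= 56.7 kJ/mol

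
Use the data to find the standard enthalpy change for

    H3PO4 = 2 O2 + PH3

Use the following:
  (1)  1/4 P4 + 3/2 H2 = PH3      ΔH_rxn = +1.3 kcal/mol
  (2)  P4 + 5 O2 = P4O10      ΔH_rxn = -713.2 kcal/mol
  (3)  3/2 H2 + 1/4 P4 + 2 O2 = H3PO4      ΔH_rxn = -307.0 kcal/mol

(1) as written: +1.3 kcal/mol
(2): not needed.
(3) reversed: +307.0 kcal/mol
Combining the equations, ΔH_rxn = (1)·(+1.3) + (-1)·(-307.0) = 308.3 kcal/mol

ΔH_rxn = 308.3 kcal/mol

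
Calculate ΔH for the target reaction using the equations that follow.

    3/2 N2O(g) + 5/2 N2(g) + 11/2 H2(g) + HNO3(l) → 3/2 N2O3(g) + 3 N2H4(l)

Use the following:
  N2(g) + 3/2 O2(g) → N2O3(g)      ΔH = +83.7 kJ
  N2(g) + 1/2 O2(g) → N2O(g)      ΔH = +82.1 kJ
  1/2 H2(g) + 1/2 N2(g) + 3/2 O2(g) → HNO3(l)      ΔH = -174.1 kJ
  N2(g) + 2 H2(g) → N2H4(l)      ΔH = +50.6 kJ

ΔH = 328.3 kJ

equation 1 × 3/2 (scale by 3/2 for the 3/2 N2O3(g)): (3/2)·(+83.7) = +125.55 kJ
equation 2 reversed and × 3/2 (reverse to put N2O(g) on the reactant side; ×3/2 to match 3/2 N2O(g) in the target): (-3/2)·(+82.1) = -123.15 kJ
equation 3 reversed (reverse to put HNO3(l) on the reactant side): +174.1 kJ
equation 4 × 3 (×3 to match 3 N2H4(l) in the target): (3)·(+50.6) = +151.8 kJ
Combining the equations, ΔH = (3/2)·(+83.7) + (-3/2)·(+82.1) + (-1)·(-174.1) + (3)·(+50.6) = 328.3 kJ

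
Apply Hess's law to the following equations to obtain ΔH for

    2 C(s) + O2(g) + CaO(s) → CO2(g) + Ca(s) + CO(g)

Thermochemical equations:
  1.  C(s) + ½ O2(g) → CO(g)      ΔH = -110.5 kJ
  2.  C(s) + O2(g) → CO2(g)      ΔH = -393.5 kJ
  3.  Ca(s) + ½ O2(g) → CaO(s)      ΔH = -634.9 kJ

ΔH = 130.9 kJ

eq. 1 as written (CO(g) already on the product side): -110.5 kJ
eq. 2 as written (CO2(g) already on the product side): -393.5 kJ
eq. 3 reversed (CaO(s) must end up as a reactant): +634.9 kJ
Summing the manipulated equations, ΔH = (1)·(-110.5) + (1)·(-393.5) + (-1)·(-634.9) = 130.9 kJ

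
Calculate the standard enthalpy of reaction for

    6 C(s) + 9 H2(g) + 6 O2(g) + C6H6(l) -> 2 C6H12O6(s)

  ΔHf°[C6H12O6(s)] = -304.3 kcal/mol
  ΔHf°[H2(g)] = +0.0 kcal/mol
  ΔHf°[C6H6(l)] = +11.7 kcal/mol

ΔH°rxn = -620.3 kcal/mol

Products: 2·(-304.3) = -608.6
Reactants: 6·(+0.0) + 9·(+0.0) + 6·(+0.0) + 1·(+11.7) = +11.7
ΔH°rxn = (-608.6) − (+11.7) = -620.3 kcal/mol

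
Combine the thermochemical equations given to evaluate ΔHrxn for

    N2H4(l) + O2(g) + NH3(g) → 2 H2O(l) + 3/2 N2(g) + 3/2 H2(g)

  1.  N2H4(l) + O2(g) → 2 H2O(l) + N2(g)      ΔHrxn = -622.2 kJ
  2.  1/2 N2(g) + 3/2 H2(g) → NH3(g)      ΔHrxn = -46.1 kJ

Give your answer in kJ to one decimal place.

ΔHrxn = -576.1 kJ

eq. 1 as written (N2H4(l) already on the reactant side): -622.2 kJ
eq. 2 reversed (reverse to put NH3(g) on the reactant side): +46.1 kJ
ΔHrxn = (1)·(-622.2) + (-1)·(-46.1) = -576.1 kJ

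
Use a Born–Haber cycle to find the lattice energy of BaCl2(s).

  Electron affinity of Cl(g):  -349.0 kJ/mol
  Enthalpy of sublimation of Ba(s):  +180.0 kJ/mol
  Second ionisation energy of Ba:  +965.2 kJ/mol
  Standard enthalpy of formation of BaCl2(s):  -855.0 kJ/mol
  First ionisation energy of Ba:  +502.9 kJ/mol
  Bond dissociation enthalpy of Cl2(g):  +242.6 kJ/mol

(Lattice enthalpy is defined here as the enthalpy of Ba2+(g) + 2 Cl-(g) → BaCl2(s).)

ΔHf° = 1·ΔHsub + 1·(ΣIE) + 1·D(Cl2) + 2·EA + U
-855.0 = 1·(+180.0) + 1·(+1468.1) + 1·(+242.6) + 2·(-349.0) + U
U = -855.0 − (+1192.7) = -2047.7 kJ/mol

U = -2047.7 kJ/mol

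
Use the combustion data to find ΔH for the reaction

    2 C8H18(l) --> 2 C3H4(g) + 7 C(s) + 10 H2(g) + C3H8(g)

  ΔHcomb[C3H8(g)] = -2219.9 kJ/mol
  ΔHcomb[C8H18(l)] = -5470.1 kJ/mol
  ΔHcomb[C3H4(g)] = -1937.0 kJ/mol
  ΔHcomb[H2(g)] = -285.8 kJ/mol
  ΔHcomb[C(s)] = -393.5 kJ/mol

With combustion enthalpies, reactants minus products:
= [2·(-5470.1)] − [2·(-1937.0) + 7·(-393.5) + 10·(-285.8) + 1·(-2219.9)]
= 766.2 kJ/mol

ΔH = 766.2 kJ/mol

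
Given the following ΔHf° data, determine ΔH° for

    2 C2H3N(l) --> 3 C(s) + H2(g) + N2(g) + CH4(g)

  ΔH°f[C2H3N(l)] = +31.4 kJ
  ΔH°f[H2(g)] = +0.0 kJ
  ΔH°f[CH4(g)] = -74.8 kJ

ΔH° = -137.6 kJ

Products: 3·(+0.0) + 1·(+0.0) + 1·(+0.0) + 1·(-74.8) = -74.8
Reactants: 2·(+31.4) = +62.8
ΔH° = (-74.8) − (+62.8) = -137.6 kJ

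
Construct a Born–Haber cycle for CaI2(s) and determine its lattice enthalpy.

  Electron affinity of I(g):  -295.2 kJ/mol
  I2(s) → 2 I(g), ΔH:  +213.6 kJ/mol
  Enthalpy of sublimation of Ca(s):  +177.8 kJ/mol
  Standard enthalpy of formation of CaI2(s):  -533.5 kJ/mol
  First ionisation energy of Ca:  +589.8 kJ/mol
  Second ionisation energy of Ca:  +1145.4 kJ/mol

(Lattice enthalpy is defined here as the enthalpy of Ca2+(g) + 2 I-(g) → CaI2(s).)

U = -2069.7 kJ/mol

ΔHf° = 1·ΔHsub + 1·(ΣIE) + 1·D(I2) + 2·EA + U
-533.5 = 1·(+177.8) + 1·(+1735.2) + 1·(+213.6) + 2·(-295.2) + U
U = -533.5 − (+1536.2) = -2069.7 kJ/mol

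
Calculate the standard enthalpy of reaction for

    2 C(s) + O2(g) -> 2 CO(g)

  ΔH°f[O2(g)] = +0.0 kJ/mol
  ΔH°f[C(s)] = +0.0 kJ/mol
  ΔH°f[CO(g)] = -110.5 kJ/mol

Products: 2·(-110.5) = -221.0
Reactants: 2·(+0.0) + 1·(+0.0) = +0.0
ΔHrxn = (-221.0) − (+0.0) = -221.0 kJ/mol

ΔHrxn = -221.0 kJ/mol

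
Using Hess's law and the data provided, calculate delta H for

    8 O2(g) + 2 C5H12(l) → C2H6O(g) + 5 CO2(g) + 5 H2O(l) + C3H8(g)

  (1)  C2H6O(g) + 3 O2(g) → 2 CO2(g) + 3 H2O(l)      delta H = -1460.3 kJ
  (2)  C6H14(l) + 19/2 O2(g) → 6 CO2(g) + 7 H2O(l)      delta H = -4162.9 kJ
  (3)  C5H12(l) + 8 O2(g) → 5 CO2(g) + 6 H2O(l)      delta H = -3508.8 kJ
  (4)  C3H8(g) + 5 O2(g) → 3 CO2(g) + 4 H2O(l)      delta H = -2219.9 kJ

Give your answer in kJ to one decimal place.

(1) reversed: +1460.3 kJ
(2): not needed.
(3) × 2: (2)·(-3508.8) = -7017.6 kJ
(4) reversed: +2219.9 kJ
delta H = (-1)·(-1460.3) + (2)·(-3508.8) + (-1)·(-2219.9) = -3337.4 kJ

delta H = -3337.4 kJ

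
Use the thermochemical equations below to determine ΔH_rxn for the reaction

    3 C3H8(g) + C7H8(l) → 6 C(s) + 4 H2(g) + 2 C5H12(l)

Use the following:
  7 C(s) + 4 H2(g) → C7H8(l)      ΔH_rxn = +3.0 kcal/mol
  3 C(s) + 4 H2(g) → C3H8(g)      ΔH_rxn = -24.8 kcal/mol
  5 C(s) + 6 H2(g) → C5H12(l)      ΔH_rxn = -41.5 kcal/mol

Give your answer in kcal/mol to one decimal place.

equation 1 reversed (C7H8(l) must end up as a reactant): -3.0 kcal/mol
equation 2 reversed and × 3 (reverse to put C3H8(g) on the reactant side; ×3 to match 3 C3H8(g) in the target): (-3)·(-24.8) = +74.4 kcal/mol
equation 3 × 2 (scale by 2 for the 2 C5H12(l)): (2)·(-41.5) = -83.0 kcal/mol
By Hess's law, ΔH_rxn = (-1)·(+3.0) + (-3)·(-24.8) + (2)·(-41.5) = -11.6 kcal/mol

ΔH_rxn = -11.6 kcal/mol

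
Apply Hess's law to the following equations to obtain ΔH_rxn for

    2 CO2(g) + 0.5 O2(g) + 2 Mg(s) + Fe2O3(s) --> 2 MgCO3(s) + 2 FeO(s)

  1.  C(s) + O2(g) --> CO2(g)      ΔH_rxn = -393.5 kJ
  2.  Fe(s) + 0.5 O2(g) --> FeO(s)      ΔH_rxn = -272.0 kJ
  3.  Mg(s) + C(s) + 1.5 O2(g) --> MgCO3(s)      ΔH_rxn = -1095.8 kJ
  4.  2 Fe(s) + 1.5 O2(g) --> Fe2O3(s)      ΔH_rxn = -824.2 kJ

ΔH_rxn = -1124.4 kJ

eq. 1 reversed and × 2 (CO2(g) must end up as a reactant; scale by 2 for the 2 CO2(g)): (-2)·(-393.5) = +787.0 kJ
eq. 2 × 2 (scale by 2 for the 2 FeO(s)): (2)·(-272.0) = -544.0 kJ
eq. 3 × 2 (scale by 2 for the 2 MgCO3(s)): (2)·(-1095.8) = -2191.6 kJ
eq. 4 reversed (reverse to put Fe2O3(s) on the reactant side): +824.2 kJ
Combining the equations, ΔH_rxn = (-2)·(-393.5) + (2)·(-272.0) + (2)·(-1095.8) + (-1)·(-824.2) = -1124.4 kJ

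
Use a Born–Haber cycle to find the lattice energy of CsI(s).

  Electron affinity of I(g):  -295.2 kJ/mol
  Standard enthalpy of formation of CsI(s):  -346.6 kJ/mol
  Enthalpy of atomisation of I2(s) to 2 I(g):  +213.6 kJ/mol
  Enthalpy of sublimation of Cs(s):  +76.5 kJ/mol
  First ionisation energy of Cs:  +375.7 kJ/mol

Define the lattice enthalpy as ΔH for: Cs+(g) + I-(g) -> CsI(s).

ΔHf° = 1·ΔHsub + 1·(ΣIE) + 1/2·D(I2) + 1·EA + U
-346.6 = 1·(+76.5) + 1·(+375.7) + 1/2·(+213.6) + 1·(-295.2) + U
U = -346.6 − (+263.8) = -610.4 kJ/mol

U = -610.4 kJ/mol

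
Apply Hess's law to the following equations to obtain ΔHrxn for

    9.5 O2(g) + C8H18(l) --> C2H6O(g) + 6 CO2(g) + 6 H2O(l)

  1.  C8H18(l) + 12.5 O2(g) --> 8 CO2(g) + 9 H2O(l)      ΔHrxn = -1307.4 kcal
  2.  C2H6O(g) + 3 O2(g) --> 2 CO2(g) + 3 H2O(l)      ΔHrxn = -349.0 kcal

ΔHrxn = -958.4 kcal

eq. 1 as written: -1307.4 kcal
eq. 2 reversed: +349.0 kcal
Combining the equations, ΔHrxn = (-1307.4) + (+349.0) = -958.4 kcal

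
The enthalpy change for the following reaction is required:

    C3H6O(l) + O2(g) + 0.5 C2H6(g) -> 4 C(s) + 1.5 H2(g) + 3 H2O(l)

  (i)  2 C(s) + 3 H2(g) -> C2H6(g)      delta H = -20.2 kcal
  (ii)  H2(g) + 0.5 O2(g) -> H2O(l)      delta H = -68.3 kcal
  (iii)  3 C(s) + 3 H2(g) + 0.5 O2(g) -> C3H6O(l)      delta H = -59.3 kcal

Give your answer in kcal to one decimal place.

delta H = -135.5 kcal

(i) reversed and × 1/2: (-1/2)·(-20.2) = +10.1 kcal
(ii) × 3: (3)·(-68.3) = -204.9 kcal
(iii) reversed: +59.3 kcal
delta H = (+10.1) + (-204.9) + (+59.3) = -135.5 kcal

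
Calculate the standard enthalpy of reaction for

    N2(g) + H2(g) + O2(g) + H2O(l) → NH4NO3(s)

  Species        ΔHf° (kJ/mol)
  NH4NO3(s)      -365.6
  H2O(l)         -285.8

Products: 1·(-365.6) = -365.6
Reactants: 1·(+0.0) + 1·(+0.0) + 1·(+0.0) + 1·(-285.8) = -285.8
ΔH° = (-365.6) − (-285.8) = -79.8 kJ/mol

ΔH° = -79.8 kJ/mol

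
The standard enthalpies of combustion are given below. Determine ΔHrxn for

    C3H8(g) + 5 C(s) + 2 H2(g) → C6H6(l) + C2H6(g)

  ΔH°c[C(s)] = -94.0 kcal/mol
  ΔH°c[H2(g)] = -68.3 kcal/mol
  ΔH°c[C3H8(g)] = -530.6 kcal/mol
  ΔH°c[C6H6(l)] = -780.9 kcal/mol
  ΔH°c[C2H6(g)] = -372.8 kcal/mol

With combustion enthalpies, reactants minus products:
= [1·(-530.6) + 5·(-94.0) + 2·(-68.3)] − [1·(-780.9) + 1·(-372.8)]
= 16.5 kcal/mol

ΔHrxn = 16.5 kcal/mol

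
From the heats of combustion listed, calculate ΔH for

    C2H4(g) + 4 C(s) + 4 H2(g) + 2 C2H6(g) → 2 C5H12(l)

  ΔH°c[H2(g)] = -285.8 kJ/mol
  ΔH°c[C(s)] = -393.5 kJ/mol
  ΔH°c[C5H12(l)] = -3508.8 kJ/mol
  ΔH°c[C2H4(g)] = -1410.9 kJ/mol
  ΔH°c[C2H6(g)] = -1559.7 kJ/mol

ΔH = -229.9 kJ/mol

With combustion enthalpies, reactants minus products:
= [1·(-1410.9) + 4·(-393.5) + 4·(-285.8) + 2·(-1559.7)] − [2·(-3508.8)]
= -229.9 kJ/mol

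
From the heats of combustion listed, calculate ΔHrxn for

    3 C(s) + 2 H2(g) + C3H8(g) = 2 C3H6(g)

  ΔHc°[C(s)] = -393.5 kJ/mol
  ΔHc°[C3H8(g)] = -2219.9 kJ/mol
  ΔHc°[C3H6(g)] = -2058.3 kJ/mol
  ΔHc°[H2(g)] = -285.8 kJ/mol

Using ΔH = Σ nΔHc°(reactants) − Σ nΔHc°(products):
= [3·(-393.5) + 2·(-285.8) + 1·(-2219.9)] − [2·(-2058.3)]
= 144.6 kJ/mol

ΔHrxn = 144.6 kJ/mol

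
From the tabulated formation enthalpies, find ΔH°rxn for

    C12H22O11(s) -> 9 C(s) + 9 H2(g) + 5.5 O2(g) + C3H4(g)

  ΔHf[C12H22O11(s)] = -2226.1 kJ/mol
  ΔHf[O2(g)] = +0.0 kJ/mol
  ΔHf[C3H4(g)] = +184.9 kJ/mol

ΔH°rxn = 2411.0 kJ/mol

Products: 9·(+0.0) + 9·(+0.0) + 11/2·(+0.0) + 1·(+184.9) = +184.9
Reactants: 1·(-2226.1) = -2226.1
ΔH°rxn = (+184.9) − (-2226.1) = 2411.0 kJ/mol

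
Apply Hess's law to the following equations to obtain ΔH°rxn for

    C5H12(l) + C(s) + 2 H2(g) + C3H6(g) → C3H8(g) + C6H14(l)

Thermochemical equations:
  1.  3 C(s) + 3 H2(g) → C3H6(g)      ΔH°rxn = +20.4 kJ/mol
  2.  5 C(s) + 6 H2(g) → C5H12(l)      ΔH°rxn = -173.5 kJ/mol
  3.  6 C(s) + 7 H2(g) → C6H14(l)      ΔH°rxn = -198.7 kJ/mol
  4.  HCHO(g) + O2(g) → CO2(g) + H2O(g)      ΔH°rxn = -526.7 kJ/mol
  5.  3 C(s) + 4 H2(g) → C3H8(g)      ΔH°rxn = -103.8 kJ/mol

eq. 1 reversed: -20.4 kJ/mol
eq. 2 reversed: +173.5 kJ/mol
eq. 3 as written: -198.7 kJ/mol
eq. 4: not needed.
eq. 5 as written: -103.8 kJ/mol
ΔH°rxn = (-20.4) + (+173.5) + (-198.7) + (-103.8) = -149.4 kJ/mol

ΔH°rxn = -149.4 kJ/mol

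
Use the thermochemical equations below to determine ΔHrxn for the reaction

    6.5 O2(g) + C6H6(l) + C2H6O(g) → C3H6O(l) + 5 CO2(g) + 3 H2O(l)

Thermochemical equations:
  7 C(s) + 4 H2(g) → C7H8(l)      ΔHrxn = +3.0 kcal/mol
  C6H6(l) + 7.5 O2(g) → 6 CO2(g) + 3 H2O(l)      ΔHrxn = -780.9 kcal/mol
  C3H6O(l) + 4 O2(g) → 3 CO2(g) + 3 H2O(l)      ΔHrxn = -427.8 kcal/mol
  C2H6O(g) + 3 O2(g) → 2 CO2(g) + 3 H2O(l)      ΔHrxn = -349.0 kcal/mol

equation 1: not needed (H2(g) appears nowhere else).
equation 2 as written (C6H6(l) already on the reactant side): -780.9 kcal/mol
equation 3 reversed (reverse to put C3H6O(l) on the product side): +427.8 kcal/mol
equation 4 as written (C2H6O(g) already on the reactant side): -349.0 kcal/mol
ΔHrxn = (1)·(-780.9) + (-1)·(-427.8) + (1)·(-349.0) = -702.1 kcal/mol

ΔHrxn = -702.1 kcal/mol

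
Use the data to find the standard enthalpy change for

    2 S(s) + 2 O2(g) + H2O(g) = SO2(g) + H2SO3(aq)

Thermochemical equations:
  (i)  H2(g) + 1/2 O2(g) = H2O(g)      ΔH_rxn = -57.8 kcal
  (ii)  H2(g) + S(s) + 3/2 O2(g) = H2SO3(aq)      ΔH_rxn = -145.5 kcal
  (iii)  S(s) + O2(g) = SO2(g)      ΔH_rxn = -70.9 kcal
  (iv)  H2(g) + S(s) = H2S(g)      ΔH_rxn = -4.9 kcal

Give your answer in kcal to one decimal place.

(i) reversed (reverse to put H2O(g) on the reactant side): +57.8 kcal
(ii) as written (H2SO3(aq) already on the product side): -145.5 kcal
(iii) as written (SO2(g) already on the product side): -70.9 kcal
(iv): not needed (H2S(g) appears nowhere else).
Summing the manipulated equations, ΔH_rxn = (-1)·(-57.8) + (1)·(-145.5) + (1)·(-70.9) = -158.6 kcal

ΔH_rxn = -158.6 kcal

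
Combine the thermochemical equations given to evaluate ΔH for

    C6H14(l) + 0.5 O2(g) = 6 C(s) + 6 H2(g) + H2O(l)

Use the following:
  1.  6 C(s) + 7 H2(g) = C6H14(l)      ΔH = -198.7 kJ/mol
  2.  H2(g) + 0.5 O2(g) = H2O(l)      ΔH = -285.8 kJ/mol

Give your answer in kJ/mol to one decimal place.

ΔH = -87.1 kJ/mol

eq. 1 reversed (C6H14(l) must end up as a reactant): +198.7 kJ/mol
eq. 2 as written (H2O(l) already on the product side): -285.8 kJ/mol
ΔH = (+198.7) + (-285.8) = -87.1 kJ/mol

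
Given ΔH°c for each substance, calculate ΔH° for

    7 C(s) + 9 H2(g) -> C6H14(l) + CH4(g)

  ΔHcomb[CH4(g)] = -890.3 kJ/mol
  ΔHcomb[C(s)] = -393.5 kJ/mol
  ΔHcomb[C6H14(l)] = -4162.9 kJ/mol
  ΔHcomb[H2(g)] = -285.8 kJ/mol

Using ΔH = Σ nΔHc°(reactants) − Σ nΔHc°(products):
= [7·(-393.5) + 9·(-285.8)] − [1·(-4162.9) + 1·(-890.3)]
= -273.5 kJ/mol

ΔH° = -273.5 kJ/mol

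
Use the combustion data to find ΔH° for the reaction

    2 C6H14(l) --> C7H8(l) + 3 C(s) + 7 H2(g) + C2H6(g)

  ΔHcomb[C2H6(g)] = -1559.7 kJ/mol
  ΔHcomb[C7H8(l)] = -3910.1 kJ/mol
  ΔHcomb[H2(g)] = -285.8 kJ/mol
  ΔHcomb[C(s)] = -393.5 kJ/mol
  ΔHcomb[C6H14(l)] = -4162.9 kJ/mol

ΔH° = 325.1 kJ/mol

Using ΔH = Σ nΔHc°(reactants) − Σ nΔHc°(products):
= [2·(-4162.9)] − [1·(-3910.1) + 3·(-393.5) + 7·(-285.8) + 1·(-1559.7)]
= 325.1 kJ/mol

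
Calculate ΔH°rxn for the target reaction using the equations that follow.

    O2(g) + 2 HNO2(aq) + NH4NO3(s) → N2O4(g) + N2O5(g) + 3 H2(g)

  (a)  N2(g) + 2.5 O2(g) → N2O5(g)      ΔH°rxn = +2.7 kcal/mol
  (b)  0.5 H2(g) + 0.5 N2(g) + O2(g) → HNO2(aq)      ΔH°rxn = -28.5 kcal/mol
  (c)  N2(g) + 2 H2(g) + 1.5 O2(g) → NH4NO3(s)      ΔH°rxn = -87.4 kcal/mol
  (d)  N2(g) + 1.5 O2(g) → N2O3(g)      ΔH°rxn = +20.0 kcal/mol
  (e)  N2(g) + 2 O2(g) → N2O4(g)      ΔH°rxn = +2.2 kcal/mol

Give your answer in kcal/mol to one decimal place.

(a) as written (N2O5(g) already on the product side): +2.7 kcal/mol
(b) reversed and × 2 (HNO2(aq) must end up as a reactant; ×2 to match 2 HNO2(aq) in the target): (-2)·(-28.5) = +57.0 kcal/mol
(c) reversed (NH4NO3(s) must end up as a reactant): +87.4 kcal/mol
(d): not needed (N2O3(g) appears nowhere else).
(e) as written (N2O4(g) already on the product side): +2.2 kcal/mol
By Hess's law, ΔH°rxn = (1)·(+2.7) + (-2)·(-28.5) + (-1)·(-87.4) + (1)·(+2.2) = 149.3 kcal/mol

ΔH°rxn = 149.3 kcal/mol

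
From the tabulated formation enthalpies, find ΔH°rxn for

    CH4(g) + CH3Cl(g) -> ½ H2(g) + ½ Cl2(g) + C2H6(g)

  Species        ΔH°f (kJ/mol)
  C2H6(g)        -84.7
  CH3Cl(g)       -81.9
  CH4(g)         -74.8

ΔH°rxn = 72.0 kJ/mol

Products: 1/2·(+0.0) + 1/2·(+0.0) + 1·(-84.7) = -84.7
Reactants: 1·(-74.8) + 1·(-81.9) = -156.7
ΔH°rxn = (-84.7) − (-156.7) = 72.0 kJ/mol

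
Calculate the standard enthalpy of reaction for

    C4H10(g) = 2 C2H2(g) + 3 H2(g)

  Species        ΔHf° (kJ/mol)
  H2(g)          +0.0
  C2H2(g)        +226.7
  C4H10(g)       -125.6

Products: 2·(+226.7) + 3·(+0.0) = +453.4
Reactants: 1·(-125.6) = -125.6
ΔH_rxn = (+453.4) − (-125.6) = 579.0 kJ/mol

ΔH_rxn = 579.0 kJ/mol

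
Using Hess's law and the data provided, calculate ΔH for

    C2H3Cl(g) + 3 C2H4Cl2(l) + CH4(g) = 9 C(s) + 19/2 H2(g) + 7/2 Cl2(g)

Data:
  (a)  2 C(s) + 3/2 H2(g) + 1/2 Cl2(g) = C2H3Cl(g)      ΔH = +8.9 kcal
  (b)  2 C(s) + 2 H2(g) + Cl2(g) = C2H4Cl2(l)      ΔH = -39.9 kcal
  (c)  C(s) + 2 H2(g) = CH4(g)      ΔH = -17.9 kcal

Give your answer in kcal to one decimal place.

ΔH = 128.7 kcal

(a) reversed (C2H3Cl(g) must end up as a reactant): -8.9 kcal
(b) reversed and × 3 (reverse to put C2H4Cl2(l) on the reactant side; scale by 3 for the 3 C2H4Cl2(l)): (-3)·(-39.9) = +119.7 kcal
(c) reversed (reverse to put CH4(g) on the reactant side): +17.9 kcal
ΔH = (-8.9) + (+119.7) + (+17.9) = 128.7 kcal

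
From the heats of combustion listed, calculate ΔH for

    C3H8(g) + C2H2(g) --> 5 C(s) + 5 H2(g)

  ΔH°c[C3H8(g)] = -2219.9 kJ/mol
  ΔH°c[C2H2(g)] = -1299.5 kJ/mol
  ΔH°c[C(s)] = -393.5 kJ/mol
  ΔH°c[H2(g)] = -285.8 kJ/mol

Using ΔH = Σ nΔHc°(reactants) − Σ nΔHc°(products):
= [1·(-2219.9) + 1·(-1299.5)] − [5·(-393.5) + 5·(-285.8)]
= -122.9 kJ/mol

ΔH = -122.9 kJ/mol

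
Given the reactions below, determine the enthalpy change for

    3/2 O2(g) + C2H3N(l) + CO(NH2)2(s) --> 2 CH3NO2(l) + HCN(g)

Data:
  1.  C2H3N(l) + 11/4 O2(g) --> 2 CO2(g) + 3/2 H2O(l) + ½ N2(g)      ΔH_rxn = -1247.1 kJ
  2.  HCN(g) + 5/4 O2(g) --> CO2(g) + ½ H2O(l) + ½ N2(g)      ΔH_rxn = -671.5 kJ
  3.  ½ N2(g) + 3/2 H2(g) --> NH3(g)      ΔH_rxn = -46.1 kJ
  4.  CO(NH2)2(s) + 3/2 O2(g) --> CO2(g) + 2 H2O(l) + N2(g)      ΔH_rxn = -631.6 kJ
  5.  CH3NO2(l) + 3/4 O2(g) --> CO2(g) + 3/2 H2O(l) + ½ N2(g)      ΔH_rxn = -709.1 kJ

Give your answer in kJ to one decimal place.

eq. 1 as written: -1247.1 kJ
eq. 2 reversed: +671.5 kJ
eq. 3: not needed.
eq. 4 as written: -631.6 kJ
eq. 5 reversed and × 2: (-2)·(-709.1) = +1418.2 kJ
ΔH_rxn = (1)·(-1247.1) + (-1)·(-671.5) + (1)·(-631.6) + (-2)·(-709.1) = 211.0 kJ

ΔH_rxn = 211.0 kJ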